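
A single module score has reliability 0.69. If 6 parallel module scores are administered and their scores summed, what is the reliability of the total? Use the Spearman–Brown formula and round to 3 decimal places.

0.930

ρ_k = kρ / (1 + (k−1)ρ) = 6·0.69 / (1 + 5·0.69) = 4.140 / 4.450 = 0.930.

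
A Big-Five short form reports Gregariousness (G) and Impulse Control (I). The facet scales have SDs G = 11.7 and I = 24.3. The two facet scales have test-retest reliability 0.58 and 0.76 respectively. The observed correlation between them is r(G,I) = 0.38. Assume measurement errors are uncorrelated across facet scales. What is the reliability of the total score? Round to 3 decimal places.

0.789

Var(G+I) = 11.7² + 24.3² + 2·[11.7·24.3·0.38] = 727.38 + 216.076 = 943.456.
Under uncorrelated errors the observed covariances equal the true-score covariances, so only the own-variance terms attenuate.
True-score variance = [11.7²·0.58 + 24.3²·0.76] + 216.076 = 528.169 + 216.076 = 744.244.
Reliability = 744.244 / 943.456 = 0.789.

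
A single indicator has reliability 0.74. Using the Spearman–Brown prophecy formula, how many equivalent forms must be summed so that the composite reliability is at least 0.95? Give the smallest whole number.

7

k ≥ ρ*(1−ρ₁)/(ρ₁(1−ρ*)) = 0.95·0.26 / (0.74·0.05) = 6.676.
Smallest integer k = 7.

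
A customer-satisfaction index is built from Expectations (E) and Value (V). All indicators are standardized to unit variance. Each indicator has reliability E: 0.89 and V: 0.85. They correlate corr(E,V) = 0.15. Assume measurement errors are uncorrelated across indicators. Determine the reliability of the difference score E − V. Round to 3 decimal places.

0.847

Var(E−V) = 1 + 1 − 2·0.15 = 2 − 0.3 = 1.7.
Because errors are independent across components, Cov(Tᵢ,Tⱼ) = Cov(Xᵢ,Xⱼ); the off-diagonal part of the true-score variance is the same as above.
True-score variance = [0.89 + 0.85] − 0.3 = 1.74 − 0.3 = 1.44.
Reliability = 1.44 / 1.7 = 0.847.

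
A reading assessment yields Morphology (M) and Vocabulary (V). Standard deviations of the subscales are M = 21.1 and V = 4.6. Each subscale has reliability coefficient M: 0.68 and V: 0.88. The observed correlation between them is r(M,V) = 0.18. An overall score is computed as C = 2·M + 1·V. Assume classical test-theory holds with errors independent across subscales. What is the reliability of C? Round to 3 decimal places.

Var(C) = 2²·21.1² + 4.6² + 2·[2·21.1·4.6·0.18] = 1802 + 69.8832 = 1871.88.
Because errors are independent across components, Cov(Tᵢ,Tⱼ) = Cov(Xᵢ,Xⱼ); the off-diagonal part of the true-score variance is the same as above.
True-score variance = [2²·21.1²·0.68 + 4.6²·0.88] + 69.8832 = 1229.59 + 69.8832 = 1299.48.
Reliability = 1299.48 / 1871.88 = 0.694.

0.694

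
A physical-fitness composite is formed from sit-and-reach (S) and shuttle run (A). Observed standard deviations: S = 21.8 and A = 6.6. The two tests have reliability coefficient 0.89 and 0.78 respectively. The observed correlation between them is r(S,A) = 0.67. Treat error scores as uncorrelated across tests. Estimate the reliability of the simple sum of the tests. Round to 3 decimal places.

Var(S+A) = 21.8² + 6.6² + 2·[21.8·6.6·0.67] = 518.8 + 192.799 = 711.599.
With uncorrelated errors the cross-covariances are all true-score covariance, so they carry over unchanged; only the diagonal terms shrink to ρᵢσᵢ².
True-score variance = [21.8²·0.89 + 6.6²·0.78] + 192.799 = 456.94 + 192.799 = 649.74.
Reliability = 649.74 / 711.599 = 0.913.

0.913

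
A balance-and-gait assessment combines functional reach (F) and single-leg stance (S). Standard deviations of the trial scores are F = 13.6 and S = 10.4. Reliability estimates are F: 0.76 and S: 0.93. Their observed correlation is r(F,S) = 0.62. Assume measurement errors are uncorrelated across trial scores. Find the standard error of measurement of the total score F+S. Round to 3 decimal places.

Var(total) = 293.12 + 175.386 = 468.506.
True-score variance = 241.158 + 175.386 = 416.544, so reliability = 0.8891.
Error variance = 468.506 − 416.544 = 51.9616; SEM = √51.9616 = 7.208.

7.208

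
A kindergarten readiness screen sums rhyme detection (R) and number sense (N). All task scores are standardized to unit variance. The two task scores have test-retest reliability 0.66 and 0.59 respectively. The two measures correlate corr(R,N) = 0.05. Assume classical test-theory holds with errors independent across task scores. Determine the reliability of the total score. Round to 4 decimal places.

Var(R+N) = 2 + 2·[0.05] = 2 + 0.1 = 2.1.
Under uncorrelated errors the observed covariances equal the true-score covariances, so only the own-variance terms attenuate.
True-score variance = [0.66 + 0.59] + 0.1 = 1.25 + 0.1 = 1.35.
Reliability = 1.35 / 2.1 = 0.6429.

0.6429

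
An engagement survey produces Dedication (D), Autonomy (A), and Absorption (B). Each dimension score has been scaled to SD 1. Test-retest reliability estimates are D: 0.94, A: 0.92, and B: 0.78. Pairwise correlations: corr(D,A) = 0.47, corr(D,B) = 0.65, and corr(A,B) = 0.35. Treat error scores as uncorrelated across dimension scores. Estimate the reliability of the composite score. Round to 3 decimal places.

0.939

Var(D+A+B) = 3 + 2·[0.47 + 0.65 + 0.35] = 3 + 2.94 = 5.94.
With uncorrelated errors the cross-covariances are all true-score covariance, so they carry over unchanged; only the diagonal terms shrink to ρᵢσᵢ².
True-score variance = [0.94 + 0.92 + 0.78] + 2.94 = 2.64 + 2.94 = 5.58.
Reliability = 5.58 / 5.94 = 0.939.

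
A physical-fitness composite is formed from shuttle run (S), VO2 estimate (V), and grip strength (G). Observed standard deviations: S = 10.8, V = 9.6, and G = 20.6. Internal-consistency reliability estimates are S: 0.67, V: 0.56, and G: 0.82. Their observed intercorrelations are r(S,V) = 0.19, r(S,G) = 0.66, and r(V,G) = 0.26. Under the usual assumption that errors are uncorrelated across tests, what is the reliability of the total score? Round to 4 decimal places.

Var(S+V+G) = 10.8² + 9.6² + 20.6² + 2·[10.8·9.6·0.19 + 10.8·20.6·0.66 + 9.6·20.6·0.26] = 633.16 + 435.907 = 1069.07.
Under uncorrelated errors the observed covariances equal the true-score covariances, so only the own-variance terms attenuate.
True-score variance = [10.8²·0.67 + 9.6²·0.56 + 20.6²·0.82] + 435.907 = 477.734 + 435.907 = 913.641.
Reliability = 913.641 / 1069.07 = 0.8546.

0.8546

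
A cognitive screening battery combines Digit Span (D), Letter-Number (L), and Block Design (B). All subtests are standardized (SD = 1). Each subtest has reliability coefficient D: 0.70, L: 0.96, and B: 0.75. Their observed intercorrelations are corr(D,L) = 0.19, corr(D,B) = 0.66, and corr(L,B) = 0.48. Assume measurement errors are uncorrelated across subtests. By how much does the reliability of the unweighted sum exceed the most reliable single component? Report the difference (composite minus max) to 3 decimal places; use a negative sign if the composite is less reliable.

Var(sum) = 3 + 2.66 = 5.66; true-score variance = 2.41 + 2.66 = 5.07; composite reliability = 0.8958.
Max component reliability = 0.9600.
Difference = 0.8958 − 0.9600 = -0.064.

-0.064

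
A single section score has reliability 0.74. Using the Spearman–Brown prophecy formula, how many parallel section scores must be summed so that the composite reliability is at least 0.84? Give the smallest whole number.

k ≥ ρ*(1−ρ₁)/(ρ₁(1−ρ*)) = 0.84·0.26 / (0.74·0.16) = 1.845.
Smallest integer k = 2.

2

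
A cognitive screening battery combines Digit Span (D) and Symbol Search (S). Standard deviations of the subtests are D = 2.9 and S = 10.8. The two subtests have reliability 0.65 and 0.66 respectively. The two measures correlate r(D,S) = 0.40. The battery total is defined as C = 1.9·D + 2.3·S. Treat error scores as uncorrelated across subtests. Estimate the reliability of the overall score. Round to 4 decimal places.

0.7088

Var(C) = 1.9²·2.9² + 2.3²·10.8² + 2·[4.37·2.9·10.8·0.40] = 647.386 + 109.495 = 756.88.
With uncorrelated errors the cross-covariances are all true-score covariance, so they carry over unchanged; only the diagonal terms shrink to ρᵢσᵢ².
True-score variance = [1.9²·2.9²·0.65 + 2.3²·10.8²·0.66] + 109.495 = 426.971 + 109.495 = 536.466.
Reliability = 536.466 / 756.88 = 0.7088.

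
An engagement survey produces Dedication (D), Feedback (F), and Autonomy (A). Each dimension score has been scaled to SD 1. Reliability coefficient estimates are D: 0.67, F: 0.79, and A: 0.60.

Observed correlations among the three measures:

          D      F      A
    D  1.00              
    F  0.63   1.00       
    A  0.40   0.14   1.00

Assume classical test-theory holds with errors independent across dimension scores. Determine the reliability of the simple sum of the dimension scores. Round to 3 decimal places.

Var(D+F+A) = 3 + 2·[0.63 + 0.40 + 0.14] = 3 + 2.34 = 5.34.
With uncorrelated errors the cross-covariances are all true-score covariance, so they carry over unchanged; only the diagonal terms shrink to ρᵢσᵢ².
True-score variance = [0.67 + 0.79 + 0.60] + 2.34 = 2.06 + 2.34 = 4.4.
Reliability = 4.4 / 5.34 = 0.824.

0.824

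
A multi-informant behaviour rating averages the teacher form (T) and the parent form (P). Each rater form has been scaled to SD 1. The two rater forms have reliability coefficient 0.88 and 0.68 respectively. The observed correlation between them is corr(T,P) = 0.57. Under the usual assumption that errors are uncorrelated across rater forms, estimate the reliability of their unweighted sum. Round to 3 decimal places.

0.860

Var(T+P) = 2 + 2·[0.57] = 2 + 1.14 = 3.14.
With uncorrelated errors the cross-covariances are all true-score covariance, so they carry over unchanged; only the diagonal terms shrink to ρᵢσᵢ².
True-score variance = [0.88 + 0.68] + 1.14 = 1.56 + 1.14 = 2.7.
Reliability = 2.7 / 3.14 = 0.860.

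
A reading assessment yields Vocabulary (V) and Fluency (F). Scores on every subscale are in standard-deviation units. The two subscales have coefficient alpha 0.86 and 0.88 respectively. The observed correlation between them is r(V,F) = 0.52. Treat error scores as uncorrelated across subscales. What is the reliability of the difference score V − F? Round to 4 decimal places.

0.7292

Var(V−F) = 1 + 1 − 2·0.52 = 2 − 1.04 = 0.96.
Under uncorrelated errors the observed covariances equal the true-score covariances, so only the own-variance terms attenuate.
True-score variance = [0.86 + 0.88] − 1.04 = 1.74 − 1.04 = 0.7.
Reliability = 0.7 / 0.96 = 0.7292.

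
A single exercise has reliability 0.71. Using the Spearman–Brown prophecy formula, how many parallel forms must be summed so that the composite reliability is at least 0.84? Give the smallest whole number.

3

k ≥ ρ*(1−ρ₁)/(ρ₁(1−ρ*)) = 0.84·0.29 / (0.71·0.16) = 2.144.
Smallest integer k = 3.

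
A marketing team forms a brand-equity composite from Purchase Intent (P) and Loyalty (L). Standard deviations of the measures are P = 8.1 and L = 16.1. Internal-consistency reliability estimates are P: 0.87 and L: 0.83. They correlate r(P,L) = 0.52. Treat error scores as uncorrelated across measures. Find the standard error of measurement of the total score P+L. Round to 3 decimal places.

7.252

Var(total) = 324.82 + 135.626 = 460.446.
True-score variance = 272.225 + 135.626 = 407.851, so reliability = 0.8858.
Error variance = 460.446 − 407.851 = 52.595; SEM = √52.595 = 7.252.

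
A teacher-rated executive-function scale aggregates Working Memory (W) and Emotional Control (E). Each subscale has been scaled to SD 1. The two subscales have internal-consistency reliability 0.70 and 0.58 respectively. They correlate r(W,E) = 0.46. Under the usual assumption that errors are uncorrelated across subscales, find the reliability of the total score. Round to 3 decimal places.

0.753

Var(W+E) = 2 + 2·[0.46] = 2 + 0.92 = 2.92.
With uncorrelated errors the cross-covariances are all true-score covariance, so they carry over unchanged; only the diagonal terms shrink to ρᵢσᵢ².
True-score variance = [0.70 + 0.58] + 0.92 = 1.28 + 0.92 = 2.2.
Reliability = 2.2 / 2.92 = 0.753.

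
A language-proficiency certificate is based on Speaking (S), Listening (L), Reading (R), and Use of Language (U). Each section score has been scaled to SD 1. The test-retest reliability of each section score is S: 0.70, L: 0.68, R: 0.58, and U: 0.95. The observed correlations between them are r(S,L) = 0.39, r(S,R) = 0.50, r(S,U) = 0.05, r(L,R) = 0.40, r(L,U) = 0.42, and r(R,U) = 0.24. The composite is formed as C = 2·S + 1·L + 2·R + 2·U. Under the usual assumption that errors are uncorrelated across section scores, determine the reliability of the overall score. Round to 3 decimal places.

Var(C) = 2² + 1 + 2² + 2² + 2·[2·0.39 + 4·0.50 + 4·0.05 + 2·0.40 + 2·0.42 + 4·0.24] = 13 + 11.16 = 24.16.
With uncorrelated errors the cross-covariances are all true-score covariance, so they carry over unchanged; only the diagonal terms shrink to ρᵢσᵢ².
True-score variance = [2²·0.70 + 0.68 + 2²·0.58 + 2²·0.95] + 11.16 = 9.6 + 11.16 = 20.76.
Reliability = 20.76 / 24.16 = 0.859.

0.859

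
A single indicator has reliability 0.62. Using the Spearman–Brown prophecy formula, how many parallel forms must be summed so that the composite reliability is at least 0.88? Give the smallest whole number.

k ≥ ρ*(1−ρ₁)/(ρ₁(1−ρ*)) = 0.88·0.38 / (0.62·0.12) = 4.495.
Smallest integer k = 5.

5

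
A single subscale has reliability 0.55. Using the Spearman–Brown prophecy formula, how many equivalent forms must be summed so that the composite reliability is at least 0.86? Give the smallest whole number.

k ≥ ρ*(1−ρ₁)/(ρ₁(1−ρ*)) = 0.86·0.45 / (0.55·0.14) = 5.026.
Smallest integer k = 6.

6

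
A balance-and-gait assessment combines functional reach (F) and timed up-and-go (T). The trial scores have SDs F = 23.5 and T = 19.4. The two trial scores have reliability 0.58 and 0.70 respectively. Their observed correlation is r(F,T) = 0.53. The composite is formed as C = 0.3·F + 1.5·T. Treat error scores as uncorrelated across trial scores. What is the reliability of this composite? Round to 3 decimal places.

Var(C) = 0.3²·23.5² + 1.5²·19.4² + 2·[0.45·23.5·19.4·0.53] = 896.512 + 217.464 = 1113.98.
Under uncorrelated errors the observed covariances equal the true-score covariances, so only the own-variance terms attenuate.
True-score variance = [0.3²·23.5²·0.58 + 1.5²·19.4²·0.70] + 217.464 = 621.594 + 217.464 = 839.059.
Reliability = 839.059 / 1113.98 = 0.753.

0.753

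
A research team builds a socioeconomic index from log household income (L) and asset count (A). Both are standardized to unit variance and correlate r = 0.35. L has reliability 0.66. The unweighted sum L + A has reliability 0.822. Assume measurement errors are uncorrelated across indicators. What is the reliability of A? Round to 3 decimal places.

Var(L+A) = 2 + 2·0.35 = 2.700.
True-score variance = ρ_L + ρ_A + 2·0.35, so 0.822 = (0.66 + ρ_A + 0.70) / 2.700.
ρ_A = 0.822·2.700 − 0.66 − 0.70 = 0.859.

0.859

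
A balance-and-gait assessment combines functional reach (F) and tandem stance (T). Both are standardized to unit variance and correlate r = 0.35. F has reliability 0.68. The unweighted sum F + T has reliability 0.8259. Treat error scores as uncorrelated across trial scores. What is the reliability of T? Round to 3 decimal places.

0.850

Var(F+T) = 2 + 2·0.35 = 2.700.
True-score variance = ρ_F + ρ_T + 2·0.35, so 0.8259 = (0.68 + ρ_T + 0.70) / 2.700.
ρ_T = 0.8259·2.700 − 0.68 − 0.70 = 0.850.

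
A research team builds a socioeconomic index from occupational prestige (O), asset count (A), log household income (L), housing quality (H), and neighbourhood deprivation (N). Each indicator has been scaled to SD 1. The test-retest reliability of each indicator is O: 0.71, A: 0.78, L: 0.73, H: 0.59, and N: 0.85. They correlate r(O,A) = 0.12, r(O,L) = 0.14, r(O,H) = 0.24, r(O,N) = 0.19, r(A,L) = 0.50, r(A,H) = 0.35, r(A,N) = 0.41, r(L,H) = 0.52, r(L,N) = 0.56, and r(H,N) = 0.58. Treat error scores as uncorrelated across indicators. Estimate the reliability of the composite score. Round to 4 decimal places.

0.8903

Var(O+A+L+H+N) = 5 + 2·[0.12 + 0.14 + 0.24 + 0.19 + 0.50 + 0.35 + 0.41 + 0.52 + 0.56 + 0.58] = 5 + 7.22 = 12.22.
Because errors are independent across components, Cov(Tᵢ,Tⱼ) = Cov(Xᵢ,Xⱼ); the off-diagonal part of the true-score variance is the same as above.
True-score variance = [0.71 + 0.78 + 0.73 + 0.59 + 0.85] + 7.22 = 3.66 + 7.22 = 10.88.
Reliability = 10.88 / 12.22 = 0.8903.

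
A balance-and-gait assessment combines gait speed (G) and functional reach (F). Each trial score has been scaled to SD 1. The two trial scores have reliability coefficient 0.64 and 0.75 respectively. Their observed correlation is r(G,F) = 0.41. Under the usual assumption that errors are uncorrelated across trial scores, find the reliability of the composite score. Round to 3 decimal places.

Var(G+F) = 2 + 2·[0.41] = 2 + 0.82 = 2.82.
With uncorrelated errors the cross-covariances are all true-score covariance, so they carry over unchanged; only the diagonal terms shrink to ρᵢσᵢ².
True-score variance = [0.64 + 0.75] + 0.82 = 1.39 + 0.82 = 2.21.
Reliability = 2.21 / 2.82 = 0.784.

0.784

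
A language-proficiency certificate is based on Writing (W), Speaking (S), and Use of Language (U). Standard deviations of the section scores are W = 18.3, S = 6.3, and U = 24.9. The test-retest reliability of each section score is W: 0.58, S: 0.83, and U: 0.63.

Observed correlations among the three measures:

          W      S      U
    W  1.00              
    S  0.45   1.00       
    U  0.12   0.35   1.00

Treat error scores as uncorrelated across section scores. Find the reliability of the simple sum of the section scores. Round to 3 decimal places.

0.714

Var(W+S+U) = 18.3² + 6.3² + 24.9² + 2·[18.3·6.3·0.45 + 18.3·24.9·0.12 + 6.3·24.9·0.35] = 994.59 + 322.931 = 1317.52.
Because errors are independent across components, Cov(Tᵢ,Tⱼ) = Cov(Xᵢ,Xⱼ); the off-diagonal part of the true-score variance is the same as above.
True-score variance = [18.3²·0.58 + 6.3²·0.83 + 24.9²·0.63] + 322.931 = 617.785 + 322.931 = 940.716.
Reliability = 940.716 / 1317.52 = 0.714.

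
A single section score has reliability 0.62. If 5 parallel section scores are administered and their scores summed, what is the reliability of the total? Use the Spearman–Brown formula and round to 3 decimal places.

0.891

ρ_k = kρ / (1 + (k−1)ρ) = 5·0.62 / (1 + 4·0.62) = 3.100 / 3.480 = 0.891.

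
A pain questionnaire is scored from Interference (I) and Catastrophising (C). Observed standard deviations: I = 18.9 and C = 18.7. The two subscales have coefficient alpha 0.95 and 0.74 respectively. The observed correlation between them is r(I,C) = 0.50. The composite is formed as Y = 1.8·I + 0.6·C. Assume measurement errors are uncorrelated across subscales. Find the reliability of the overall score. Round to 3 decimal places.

Var(Y) = 1.8²·18.9² + 0.6²·18.7² + 2·[1.08·18.9·18.7·0.50] = 1283.25 + 381.704 = 1664.95.
Because errors are independent across components, Cov(Tᵢ,Tⱼ) = Cov(Xᵢ,Xⱼ); the off-diagonal part of the true-score variance is the same as above.
True-score variance = [1.8²·18.9²·0.95 + 0.6²·18.7²·0.74] + 381.704 = 1192.65 + 381.704 = 1574.35.
Reliability = 1574.35 / 1664.95 = 0.946.

0.946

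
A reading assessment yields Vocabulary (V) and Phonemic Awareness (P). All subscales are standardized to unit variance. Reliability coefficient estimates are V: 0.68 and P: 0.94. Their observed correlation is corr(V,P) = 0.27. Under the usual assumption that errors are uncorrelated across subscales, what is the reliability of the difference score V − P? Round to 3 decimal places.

0.740

Var(V−P) = 1 + 1 − 2·0.27 = 2 − 0.54 = 1.46.
Because errors are independent across components, Cov(Tᵢ,Tⱼ) = Cov(Xᵢ,Xⱼ); the off-diagonal part of the true-score variance is the same as above.
True-score variance = [0.68 + 0.94] − 0.54 = 1.62 − 0.54 = 1.08.
Reliability = 1.08 / 1.46 = 0.740.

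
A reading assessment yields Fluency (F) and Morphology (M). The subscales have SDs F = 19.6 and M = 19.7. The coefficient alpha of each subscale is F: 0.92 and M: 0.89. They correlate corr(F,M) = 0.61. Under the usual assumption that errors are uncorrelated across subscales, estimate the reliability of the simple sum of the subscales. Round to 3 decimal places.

0.941

Var(F+M) = 19.6² + 19.7² + 2·[19.6·19.7·0.61] = 772.25 + 471.066 = 1243.32.
Because errors are independent across components, Cov(Tᵢ,Tⱼ) = Cov(Xᵢ,Xⱼ); the off-diagonal part of the true-score variance is the same as above.
True-score variance = [19.6²·0.92 + 19.7²·0.89] + 471.066 = 698.827 + 471.066 = 1169.89.
Reliability = 1169.89 / 1243.32 = 0.941.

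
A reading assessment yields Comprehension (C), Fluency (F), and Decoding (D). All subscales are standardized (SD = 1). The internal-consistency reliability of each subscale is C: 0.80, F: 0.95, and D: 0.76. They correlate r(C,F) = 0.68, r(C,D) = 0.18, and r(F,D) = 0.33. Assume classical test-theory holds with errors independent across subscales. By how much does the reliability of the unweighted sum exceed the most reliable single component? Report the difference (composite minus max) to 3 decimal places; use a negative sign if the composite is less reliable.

-0.041

Var(sum) = 3 + 2.38 = 5.38; true-score variance = 2.51 + 2.38 = 4.89; composite reliability = 0.9089.
Max component reliability = 0.9500.
Difference = 0.9089 − 0.9500 = -0.041.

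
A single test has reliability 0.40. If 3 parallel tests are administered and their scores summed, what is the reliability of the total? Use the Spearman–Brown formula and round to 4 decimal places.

0.6667

ρ_k = kρ / (1 + (k−1)ρ) = 3·0.40 / (1 + 2·0.40) = 1.200 / 1.800 = 0.6667.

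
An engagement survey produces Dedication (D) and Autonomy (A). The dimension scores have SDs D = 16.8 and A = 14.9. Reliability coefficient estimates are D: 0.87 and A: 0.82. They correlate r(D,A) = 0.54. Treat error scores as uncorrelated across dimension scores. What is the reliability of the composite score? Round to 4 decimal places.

Var(D+A) = 16.8² + 14.9² + 2·[16.8·14.9·0.54] = 504.25 + 270.346 = 774.596.
Because errors are independent across components, Cov(Tᵢ,Tⱼ) = Cov(Xᵢ,Xⱼ); the off-diagonal part of the true-score variance is the same as above.
True-score variance = [16.8²·0.87 + 14.9²·0.82] + 270.346 = 427.597 + 270.346 = 697.943.
Reliability = 697.943 / 774.596 = 0.9010.

0.9010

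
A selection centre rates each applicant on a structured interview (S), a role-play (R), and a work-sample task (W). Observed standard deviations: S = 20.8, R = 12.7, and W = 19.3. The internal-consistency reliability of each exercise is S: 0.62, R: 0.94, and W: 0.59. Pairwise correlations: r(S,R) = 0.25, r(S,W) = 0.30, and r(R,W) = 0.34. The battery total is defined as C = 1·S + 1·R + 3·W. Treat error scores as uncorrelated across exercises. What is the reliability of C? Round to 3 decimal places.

Var(C) = 20.8² + 12.7² + 3²·19.3² + 2·[20.8·12.7·0.25 + 3·20.8·19.3·0.30 + 3·12.7·19.3·0.34] = 3946.34 + 1354.7 = 5301.04.
Under uncorrelated errors the observed covariances equal the true-score covariances, so only the own-variance terms attenuate.
True-score variance = [20.8²·0.62 + 12.7²·0.94 + 3²·19.3²·0.59] + 1354.7 = 2397.77 + 1354.7 = 3752.47.
Reliability = 3752.47 / 5301.04 = 0.708.

0.708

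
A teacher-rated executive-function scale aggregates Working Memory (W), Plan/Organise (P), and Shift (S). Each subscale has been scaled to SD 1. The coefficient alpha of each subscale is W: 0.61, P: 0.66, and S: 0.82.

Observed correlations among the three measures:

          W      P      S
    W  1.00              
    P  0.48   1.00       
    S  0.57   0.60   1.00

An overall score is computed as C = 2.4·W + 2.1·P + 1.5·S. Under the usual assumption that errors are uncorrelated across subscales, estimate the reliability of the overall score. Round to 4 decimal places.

Var(C) = 2.4² + 2.1² + 1.5² + 2·[5.04·0.48 + 3.6·0.57 + 3.15·0.60] = 12.42 + 12.7224 = 25.1424.
With uncorrelated errors the cross-covariances are all true-score covariance, so they carry over unchanged; only the diagonal terms shrink to ρᵢσᵢ².
True-score variance = [2.4²·0.61 + 2.1²·0.66 + 1.5²·0.82] + 12.7224 = 8.2692 + 12.7224 = 20.9916.
Reliability = 20.9916 / 25.1424 = 0.8349.

0.8349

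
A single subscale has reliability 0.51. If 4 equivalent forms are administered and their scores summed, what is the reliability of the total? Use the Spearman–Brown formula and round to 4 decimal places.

0.8063

ρ_k = kρ / (1 + (k−1)ρ) = 4·0.51 / (1 + 3·0.51) = 2.040 / 2.530 = 0.8063.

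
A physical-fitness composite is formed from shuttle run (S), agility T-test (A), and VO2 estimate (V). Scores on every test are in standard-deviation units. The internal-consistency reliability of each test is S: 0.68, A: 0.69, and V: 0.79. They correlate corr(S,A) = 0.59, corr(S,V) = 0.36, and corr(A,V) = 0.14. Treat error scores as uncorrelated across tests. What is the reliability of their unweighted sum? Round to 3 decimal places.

0.838

Var(S+A+V) = 3 + 2·[0.59 + 0.36 + 0.14] = 3 + 2.18 = 5.18.
With uncorrelated errors the cross-covariances are all true-score covariance, so they carry over unchanged; only the diagonal terms shrink to ρᵢσᵢ².
True-score variance = [0.68 + 0.69 + 0.79] + 2.18 = 2.16 + 2.18 = 4.34.
Reliability = 4.34 / 5.18 = 0.838.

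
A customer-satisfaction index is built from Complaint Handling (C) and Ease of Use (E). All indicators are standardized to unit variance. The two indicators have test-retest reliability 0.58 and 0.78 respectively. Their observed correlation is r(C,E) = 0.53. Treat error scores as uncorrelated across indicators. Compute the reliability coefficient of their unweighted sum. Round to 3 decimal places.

0.791

Var(C+E) = 2 + 2·[0.53] = 2 + 1.06 = 3.06.
Because errors are independent across components, Cov(Tᵢ,Tⱼ) = Cov(Xᵢ,Xⱼ); the off-diagonal part of the true-score variance is the same as above.
True-score variance = [0.58 + 0.78] + 1.06 = 1.36 + 1.06 = 2.42.
Reliability = 2.42 / 3.06 = 0.791.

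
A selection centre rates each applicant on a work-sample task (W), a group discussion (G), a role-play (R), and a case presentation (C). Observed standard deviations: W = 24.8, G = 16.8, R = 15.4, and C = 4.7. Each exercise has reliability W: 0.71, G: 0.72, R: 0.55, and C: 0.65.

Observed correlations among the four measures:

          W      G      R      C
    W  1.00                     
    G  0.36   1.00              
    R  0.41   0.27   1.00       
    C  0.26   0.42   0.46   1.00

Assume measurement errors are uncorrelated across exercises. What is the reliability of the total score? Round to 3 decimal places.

Var(W+G+R+C) = 24.8² + 16.8² + 15.4² + 4.7² + 2·[24.8·16.8·0.36 + 24.8·15.4·0.41 + 24.8·4.7·0.26 + 16.8·15.4·0.27 + 16.8·4.7·0.42 + 15.4·4.7·0.46] = 1156.53 + 946.391 = 2102.92.
Under uncorrelated errors the observed covariances equal the true-score covariances, so only the own-variance terms attenuate.
True-score variance = [24.8²·0.71 + 16.8²·0.72 + 15.4²·0.55 + 4.7²·0.65] + 946.391 = 784.688 + 946.391 = 1731.08.
Reliability = 1731.08 / 2102.92 = 0.823.

0.823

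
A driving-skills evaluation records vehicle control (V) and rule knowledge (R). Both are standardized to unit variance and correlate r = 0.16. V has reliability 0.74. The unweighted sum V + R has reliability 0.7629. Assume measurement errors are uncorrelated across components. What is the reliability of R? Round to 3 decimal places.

Var(V+R) = 2 + 2·0.16 = 2.320.
True-score variance = ρ_V + ρ_R + 2·0.16, so 0.7629 = (0.74 + ρ_R + 0.32) / 2.320.
ρ_R = 0.7629·2.320 − 0.74 − 0.32 = 0.710.

0.710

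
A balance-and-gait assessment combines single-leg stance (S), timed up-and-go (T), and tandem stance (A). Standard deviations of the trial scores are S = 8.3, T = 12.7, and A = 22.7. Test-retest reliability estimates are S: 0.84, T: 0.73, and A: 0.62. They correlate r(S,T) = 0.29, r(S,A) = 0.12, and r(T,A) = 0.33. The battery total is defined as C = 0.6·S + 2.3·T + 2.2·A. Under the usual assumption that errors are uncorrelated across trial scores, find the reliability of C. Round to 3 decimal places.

Var(C) = 0.6²·8.3² + 2.3²·12.7² + 2.2²·22.7² + 2·[1.38·8.3·12.7·0.29 + 1.32·8.3·22.7·0.12 + 5.06·12.7·22.7·0.33] = 3372.03 + 1106.83 = 4478.86.
Under uncorrelated errors the observed covariances equal the true-score covariances, so only the own-variance terms attenuate.
True-score variance = [0.6²·8.3²·0.84 + 2.3²·12.7²·0.73 + 2.2²·22.7²·0.62] + 1106.83 = 2189.97 + 1106.83 = 3296.8.
Reliability = 3296.8 / 4478.86 = 0.736.

0.736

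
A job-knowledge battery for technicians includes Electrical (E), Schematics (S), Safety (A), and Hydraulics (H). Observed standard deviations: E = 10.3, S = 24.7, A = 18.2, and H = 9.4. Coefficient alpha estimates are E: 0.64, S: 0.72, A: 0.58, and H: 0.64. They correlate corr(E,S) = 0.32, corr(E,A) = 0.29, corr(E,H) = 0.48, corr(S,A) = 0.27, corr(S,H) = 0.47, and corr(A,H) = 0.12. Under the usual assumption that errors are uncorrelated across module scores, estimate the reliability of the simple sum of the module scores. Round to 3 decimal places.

Var(E+S+A+H) = 10.3² + 24.7² + 18.2² + 9.4² + 2·[10.3·24.7·0.32 + 10.3·18.2·0.29 + 10.3·9.4·0.48 + 24.7·18.2·0.27 + 24.7·9.4·0.47 + 18.2·9.4·0.12] = 1135.78 + 866.556 = 2002.34.
Under uncorrelated errors the observed covariances equal the true-score covariances, so only the own-variance terms attenuate.
True-score variance = [10.3²·0.64 + 24.7²·0.72 + 18.2²·0.58 + 9.4²·0.64] + 866.556 = 755.832 + 866.556 = 1622.39.
Reliability = 1622.39 / 2002.34 = 0.810.

0.810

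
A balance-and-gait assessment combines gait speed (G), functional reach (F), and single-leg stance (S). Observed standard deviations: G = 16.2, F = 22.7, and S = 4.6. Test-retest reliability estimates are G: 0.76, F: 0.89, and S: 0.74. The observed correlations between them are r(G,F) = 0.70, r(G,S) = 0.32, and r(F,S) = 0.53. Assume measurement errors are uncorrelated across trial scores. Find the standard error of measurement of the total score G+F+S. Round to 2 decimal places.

11.19

Var(total) = 798.89 + 673.214 = 1472.1.
True-score variance = 673.721 + 673.214 = 1346.93, so reliability = 0.9150.
Error variance = 1472.1 − 1346.93 = 125.169; SEM = √125.169 = 11.19.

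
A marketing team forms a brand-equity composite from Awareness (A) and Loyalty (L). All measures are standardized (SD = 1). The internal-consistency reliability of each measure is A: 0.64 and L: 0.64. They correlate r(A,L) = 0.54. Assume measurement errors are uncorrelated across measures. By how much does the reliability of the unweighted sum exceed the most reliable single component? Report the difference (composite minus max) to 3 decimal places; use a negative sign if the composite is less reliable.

Var(sum) = 2 + 1.08 = 3.08; true-score variance = 1.28 + 1.08 = 2.36; composite reliability = 0.7662.
Max component reliability = 0.6400.
Difference = 0.7662 − 0.6400 = 0.126.

0.126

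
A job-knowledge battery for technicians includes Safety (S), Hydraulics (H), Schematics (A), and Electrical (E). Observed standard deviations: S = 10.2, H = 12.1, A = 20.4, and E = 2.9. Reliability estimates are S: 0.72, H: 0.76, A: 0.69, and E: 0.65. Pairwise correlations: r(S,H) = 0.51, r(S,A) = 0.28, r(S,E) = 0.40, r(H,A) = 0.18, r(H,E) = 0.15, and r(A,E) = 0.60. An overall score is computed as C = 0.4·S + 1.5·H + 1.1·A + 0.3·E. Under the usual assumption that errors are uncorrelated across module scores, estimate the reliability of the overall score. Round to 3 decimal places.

Var(C) = 0.4²·10.2² + 1.5²·12.1² + 1.1²·20.4² + 0.3²·2.9² + 2·[0.6·10.2·12.1·0.51 + 0.44·10.2·20.4·0.28 + 0.12·10.2·2.9·0.40 + 1.65·12.1·20.4·0.18 + 0.45·12.1·2.9·0.15 + 0.33·20.4·2.9·0.60] = 850.379 + 304.431 = 1154.81.
Under uncorrelated errors the observed covariances equal the true-score covariances, so only the own-variance terms attenuate.
True-score variance = [0.4²·10.2²·0.72 + 1.5²·12.1²·0.76 + 1.1²·20.4²·0.69 + 0.3²·2.9²·0.65] + 304.431 = 610.29 + 304.431 = 914.722.
Reliability = 914.722 / 1154.81 = 0.792.

0.792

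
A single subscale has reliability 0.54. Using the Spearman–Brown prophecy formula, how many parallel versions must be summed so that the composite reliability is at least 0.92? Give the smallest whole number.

k ≥ ρ*(1−ρ₁)/(ρ₁(1−ρ*)) = 0.92·0.46 / (0.54·0.08) = 9.796.
Smallest integer k = 10.

10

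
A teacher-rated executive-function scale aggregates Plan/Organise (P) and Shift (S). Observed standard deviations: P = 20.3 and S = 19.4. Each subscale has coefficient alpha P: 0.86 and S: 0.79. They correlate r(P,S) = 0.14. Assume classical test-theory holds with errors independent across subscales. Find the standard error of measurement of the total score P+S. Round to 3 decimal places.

11.693

Var(total) = 788.45 + 110.27 = 898.72.
True-score variance = 651.722 + 110.27 = 761.991, so reliability = 0.8479.
Error variance = 898.72 − 761.991 = 136.728; SEM = √136.728 = 11.693.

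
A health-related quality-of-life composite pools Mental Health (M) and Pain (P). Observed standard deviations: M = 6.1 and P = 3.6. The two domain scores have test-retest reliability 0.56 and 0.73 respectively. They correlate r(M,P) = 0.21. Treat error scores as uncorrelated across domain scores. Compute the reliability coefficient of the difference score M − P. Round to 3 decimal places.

Var(M−P) = 6.1² + 3.6² − 2·6.1·3.6·0.21 = 50.17 − 9.2232 = 40.9468.
With uncorrelated errors the cross-covariances are all true-score covariance, so they carry over unchanged; only the diagonal terms shrink to ρᵢσᵢ².
True-score variance = [6.1²·0.56 + 3.6²·0.73] − 9.2232 = 30.2984 − 9.2232 = 21.0752.
Reliability = 21.0752 / 40.9468 = 0.515.

0.515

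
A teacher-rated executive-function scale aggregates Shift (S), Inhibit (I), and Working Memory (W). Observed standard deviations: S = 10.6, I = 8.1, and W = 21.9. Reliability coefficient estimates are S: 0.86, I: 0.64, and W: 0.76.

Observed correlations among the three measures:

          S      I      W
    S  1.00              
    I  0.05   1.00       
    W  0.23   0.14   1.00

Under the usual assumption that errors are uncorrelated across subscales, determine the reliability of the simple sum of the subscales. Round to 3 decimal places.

Var(S+I+W) = 10.6² + 8.1² + 21.9² + 2·[10.6·8.1·0.05 + 10.6·21.9·0.23 + 8.1·21.9·0.14] = 657.58 + 165.04 = 822.62.
Under uncorrelated errors the observed covariances equal the true-score covariances, so only the own-variance terms attenuate.
True-score variance = [10.6²·0.86 + 8.1²·0.64 + 21.9²·0.76] + 165.04 = 503.124 + 165.04 = 668.163.
Reliability = 668.163 / 822.62 = 0.812.

0.812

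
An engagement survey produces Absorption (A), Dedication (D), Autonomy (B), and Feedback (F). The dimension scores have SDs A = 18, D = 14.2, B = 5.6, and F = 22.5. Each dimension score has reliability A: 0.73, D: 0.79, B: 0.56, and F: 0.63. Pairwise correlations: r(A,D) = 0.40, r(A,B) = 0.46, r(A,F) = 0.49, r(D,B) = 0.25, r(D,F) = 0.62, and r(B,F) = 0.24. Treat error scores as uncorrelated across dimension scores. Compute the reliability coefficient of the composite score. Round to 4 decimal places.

Var(A+D+B+F) = 18² + 14.2² + 5.6² + 22.5² + 2·[18·14.2·0.40 + 18·5.6·0.46 + 18·22.5·0.49 + 14.2·5.6·0.25 + 14.2·22.5·0.62 + 5.6·22.5·0.24] = 1063.25 + 1190.54 = 2253.79.
Because errors are independent across components, Cov(Tᵢ,Tⱼ) = Cov(Xᵢ,Xⱼ); the off-diagonal part of the true-score variance is the same as above.
True-score variance = [18²·0.73 + 14.2²·0.79 + 5.6²·0.56 + 22.5²·0.63] + 1190.54 = 732.315 + 1190.54 = 1922.85.
Reliability = 1922.85 / 2253.79 = 0.8532.

0.8532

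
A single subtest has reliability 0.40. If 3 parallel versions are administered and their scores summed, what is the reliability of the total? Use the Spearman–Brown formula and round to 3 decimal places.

0.667

ρ_k = kρ / (1 + (k−1)ρ) = 3·0.40 / (1 + 2·0.40) = 1.200 / 1.800 = 0.667.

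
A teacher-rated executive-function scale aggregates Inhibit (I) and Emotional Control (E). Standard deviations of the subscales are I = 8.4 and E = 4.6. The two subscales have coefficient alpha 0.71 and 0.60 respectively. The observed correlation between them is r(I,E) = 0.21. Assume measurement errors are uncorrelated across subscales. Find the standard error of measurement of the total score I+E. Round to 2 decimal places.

Var(total) = 91.72 + 16.2288 = 107.949.
True-score variance = 62.7936 + 16.2288 = 79.0224, so reliability = 0.7320.
Error variance = 107.949 − 79.0224 = 28.9264; SEM = √28.9264 = 5.38.

5.38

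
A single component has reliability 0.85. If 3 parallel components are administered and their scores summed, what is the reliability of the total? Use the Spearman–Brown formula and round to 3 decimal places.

ρ_k = kρ / (1 + (k−1)ρ) = 3·0.85 / (1 + 2·0.85) = 2.550 / 2.700 = 0.944.

0.944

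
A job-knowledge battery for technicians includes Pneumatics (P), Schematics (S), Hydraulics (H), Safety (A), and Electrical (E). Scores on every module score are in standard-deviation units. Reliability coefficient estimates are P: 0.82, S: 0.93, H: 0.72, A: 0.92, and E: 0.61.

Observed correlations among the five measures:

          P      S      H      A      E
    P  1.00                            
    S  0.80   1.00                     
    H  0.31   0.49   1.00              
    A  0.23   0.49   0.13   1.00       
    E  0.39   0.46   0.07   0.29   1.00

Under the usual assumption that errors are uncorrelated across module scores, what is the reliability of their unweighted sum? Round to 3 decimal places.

Var(P+S+H+A+E) = 5 + 2·[0.80 + 0.31 + 0.23 + 0.39 + 0.49 + 0.49 + 0.46 + 0.13 + 0.07 + 0.29] = 5 + 7.32 = 12.32.
Under uncorrelated errors the observed covariances equal the true-score covariances, so only the own-variance terms attenuate.
True-score variance = [0.82 + 0.93 + 0.72 + 0.92 + 0.61] + 7.32 = 4 + 7.32 = 11.32.
Reliability = 11.32 / 12.32 = 0.919.

0.919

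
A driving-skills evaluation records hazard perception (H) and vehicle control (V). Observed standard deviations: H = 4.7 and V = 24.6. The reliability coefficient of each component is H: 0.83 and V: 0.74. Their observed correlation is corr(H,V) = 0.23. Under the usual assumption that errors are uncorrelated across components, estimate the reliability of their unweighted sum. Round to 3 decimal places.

Var(H+V) = 4.7² + 24.6² + 2·[4.7·24.6·0.23] = 627.25 + 53.1852 = 680.435.
With uncorrelated errors the cross-covariances are all true-score covariance, so they carry over unchanged; only the diagonal terms shrink to ρᵢσᵢ².
True-score variance = [4.7²·0.83 + 24.6²·0.74] + 53.1852 = 466.153 + 53.1852 = 519.338.
Reliability = 519.338 / 680.435 = 0.763.

0.763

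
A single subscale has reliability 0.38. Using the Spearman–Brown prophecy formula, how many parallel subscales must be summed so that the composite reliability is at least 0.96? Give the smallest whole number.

40

k ≥ ρ*(1−ρ₁)/(ρ₁(1−ρ*)) = 0.96·0.62 / (0.38·0.04) = 39.158.
Smallest integer k = 40.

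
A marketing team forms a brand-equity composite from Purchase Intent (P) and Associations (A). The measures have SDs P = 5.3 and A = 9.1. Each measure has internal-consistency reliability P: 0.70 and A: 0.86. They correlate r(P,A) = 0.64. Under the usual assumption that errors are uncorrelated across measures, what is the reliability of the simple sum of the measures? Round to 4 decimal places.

0.8840

Var(P+A) = 5.3² + 9.1² + 2·[5.3·9.1·0.64] = 110.9 + 61.7344 = 172.634.
Because errors are independent across components, Cov(Tᵢ,Tⱼ) = Cov(Xᵢ,Xⱼ); the off-diagonal part of the true-score variance is the same as above.
True-score variance = [5.3²·0.70 + 9.1²·0.86] + 61.7344 = 90.8796 + 61.7344 = 152.614.
Reliability = 152.614 / 172.634 = 0.8840.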